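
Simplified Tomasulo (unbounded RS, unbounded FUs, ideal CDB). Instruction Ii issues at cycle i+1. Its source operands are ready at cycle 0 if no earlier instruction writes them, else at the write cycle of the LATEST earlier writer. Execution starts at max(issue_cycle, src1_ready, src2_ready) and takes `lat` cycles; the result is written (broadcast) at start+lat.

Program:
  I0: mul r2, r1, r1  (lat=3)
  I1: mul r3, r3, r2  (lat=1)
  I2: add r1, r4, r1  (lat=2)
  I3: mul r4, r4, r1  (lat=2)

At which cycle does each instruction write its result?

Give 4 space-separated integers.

I0 mul r2: issue@1 deps=(None,None) exec_start@1 write@4
I1 mul r3: issue@2 deps=(None,0) exec_start@4 write@5
I2 add r1: issue@3 deps=(None,None) exec_start@3 write@5
I3 mul r4: issue@4 deps=(None,2) exec_start@5 write@7

Answer: 4 5 5 7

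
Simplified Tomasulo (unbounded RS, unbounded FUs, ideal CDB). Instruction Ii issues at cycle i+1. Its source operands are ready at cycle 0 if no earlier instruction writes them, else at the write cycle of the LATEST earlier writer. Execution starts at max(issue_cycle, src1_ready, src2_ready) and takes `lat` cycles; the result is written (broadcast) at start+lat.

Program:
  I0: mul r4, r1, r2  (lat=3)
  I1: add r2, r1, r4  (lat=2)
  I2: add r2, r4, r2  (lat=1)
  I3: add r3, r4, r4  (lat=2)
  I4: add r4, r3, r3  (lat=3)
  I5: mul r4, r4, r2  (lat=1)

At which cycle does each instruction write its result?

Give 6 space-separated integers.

I0 mul r4: issue@1 deps=(None,None) exec_start@1 write@4
I1 add r2: issue@2 deps=(None,0) exec_start@4 write@6
I2 add r2: issue@3 deps=(0,1) exec_start@6 write@7
I3 add r3: issue@4 deps=(0,0) exec_start@4 write@6
I4 add r4: issue@5 deps=(3,3) exec_start@6 write@9
I5 mul r4: issue@6 deps=(4,2) exec_start@9 write@10

Answer: 4 6 7 6 9 10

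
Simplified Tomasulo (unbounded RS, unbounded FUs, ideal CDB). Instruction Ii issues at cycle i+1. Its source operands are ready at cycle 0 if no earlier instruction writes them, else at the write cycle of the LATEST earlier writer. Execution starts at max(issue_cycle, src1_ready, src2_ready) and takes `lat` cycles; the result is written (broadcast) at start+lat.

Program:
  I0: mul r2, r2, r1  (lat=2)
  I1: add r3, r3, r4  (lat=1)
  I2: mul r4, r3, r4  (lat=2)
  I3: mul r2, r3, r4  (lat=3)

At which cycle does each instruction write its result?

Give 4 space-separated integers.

I0 mul r2: issue@1 deps=(None,None) exec_start@1 write@3
I1 add r3: issue@2 deps=(None,None) exec_start@2 write@3
I2 mul r4: issue@3 deps=(1,None) exec_start@3 write@5
I3 mul r2: issue@4 deps=(1,2) exec_start@5 write@8

Answer: 3 3 5 8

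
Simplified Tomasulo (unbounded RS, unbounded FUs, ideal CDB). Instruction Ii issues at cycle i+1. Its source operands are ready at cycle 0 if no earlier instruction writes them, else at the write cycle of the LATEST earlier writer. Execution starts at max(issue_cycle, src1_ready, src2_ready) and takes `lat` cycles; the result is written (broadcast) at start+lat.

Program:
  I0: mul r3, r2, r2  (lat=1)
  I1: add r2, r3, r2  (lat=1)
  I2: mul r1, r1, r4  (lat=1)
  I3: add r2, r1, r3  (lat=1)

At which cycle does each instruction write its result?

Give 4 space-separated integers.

I0 mul r3: issue@1 deps=(None,None) exec_start@1 write@2
I1 add r2: issue@2 deps=(0,None) exec_start@2 write@3
I2 mul r1: issue@3 deps=(None,None) exec_start@3 write@4
I3 add r2: issue@4 deps=(2,0) exec_start@4 write@5

Answer: 2 3 4 5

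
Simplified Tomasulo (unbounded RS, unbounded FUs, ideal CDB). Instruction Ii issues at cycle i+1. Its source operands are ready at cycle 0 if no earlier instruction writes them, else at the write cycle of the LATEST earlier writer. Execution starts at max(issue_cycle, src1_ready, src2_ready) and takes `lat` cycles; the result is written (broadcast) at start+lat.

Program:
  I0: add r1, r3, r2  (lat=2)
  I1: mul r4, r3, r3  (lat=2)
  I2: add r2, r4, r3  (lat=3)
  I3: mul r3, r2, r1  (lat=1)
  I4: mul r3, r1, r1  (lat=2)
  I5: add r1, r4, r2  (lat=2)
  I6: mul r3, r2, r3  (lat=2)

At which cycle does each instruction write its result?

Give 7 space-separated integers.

I0 add r1: issue@1 deps=(None,None) exec_start@1 write@3
I1 mul r4: issue@2 deps=(None,None) exec_start@2 write@4
I2 add r2: issue@3 deps=(1,None) exec_start@4 write@7
I3 mul r3: issue@4 deps=(2,0) exec_start@7 write@8
I4 mul r3: issue@5 deps=(0,0) exec_start@5 write@7
I5 add r1: issue@6 deps=(1,2) exec_start@7 write@9
I6 mul r3: issue@7 deps=(2,4) exec_start@7 write@9

Answer: 3 4 7 8 7 9 9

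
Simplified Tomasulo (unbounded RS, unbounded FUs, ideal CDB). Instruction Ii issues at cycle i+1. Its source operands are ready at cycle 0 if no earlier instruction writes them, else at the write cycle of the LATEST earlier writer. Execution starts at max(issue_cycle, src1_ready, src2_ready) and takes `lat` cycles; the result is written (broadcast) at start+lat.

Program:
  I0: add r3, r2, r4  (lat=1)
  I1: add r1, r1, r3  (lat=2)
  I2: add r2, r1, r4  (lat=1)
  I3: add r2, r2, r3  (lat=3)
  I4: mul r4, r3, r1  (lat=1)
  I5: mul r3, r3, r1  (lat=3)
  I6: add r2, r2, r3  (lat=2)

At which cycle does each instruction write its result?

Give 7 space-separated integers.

I0 add r3: issue@1 deps=(None,None) exec_start@1 write@2
I1 add r1: issue@2 deps=(None,0) exec_start@2 write@4
I2 add r2: issue@3 deps=(1,None) exec_start@4 write@5
I3 add r2: issue@4 deps=(2,0) exec_start@5 write@8
I4 mul r4: issue@5 deps=(0,1) exec_start@5 write@6
I5 mul r3: issue@6 deps=(0,1) exec_start@6 write@9
I6 add r2: issue@7 deps=(3,5) exec_start@9 write@11

Answer: 2 4 5 8 6 9 11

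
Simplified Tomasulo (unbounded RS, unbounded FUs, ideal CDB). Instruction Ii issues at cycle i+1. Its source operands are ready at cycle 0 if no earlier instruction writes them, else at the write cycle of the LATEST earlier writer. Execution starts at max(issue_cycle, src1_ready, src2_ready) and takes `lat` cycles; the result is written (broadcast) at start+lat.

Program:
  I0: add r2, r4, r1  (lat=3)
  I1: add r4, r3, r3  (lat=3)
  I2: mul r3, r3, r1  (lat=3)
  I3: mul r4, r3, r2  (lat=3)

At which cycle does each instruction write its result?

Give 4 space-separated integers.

I0 add r2: issue@1 deps=(None,None) exec_start@1 write@4
I1 add r4: issue@2 deps=(None,None) exec_start@2 write@5
I2 mul r3: issue@3 deps=(None,None) exec_start@3 write@6
I3 mul r4: issue@4 deps=(2,0) exec_start@6 write@9

Answer: 4 5 6 9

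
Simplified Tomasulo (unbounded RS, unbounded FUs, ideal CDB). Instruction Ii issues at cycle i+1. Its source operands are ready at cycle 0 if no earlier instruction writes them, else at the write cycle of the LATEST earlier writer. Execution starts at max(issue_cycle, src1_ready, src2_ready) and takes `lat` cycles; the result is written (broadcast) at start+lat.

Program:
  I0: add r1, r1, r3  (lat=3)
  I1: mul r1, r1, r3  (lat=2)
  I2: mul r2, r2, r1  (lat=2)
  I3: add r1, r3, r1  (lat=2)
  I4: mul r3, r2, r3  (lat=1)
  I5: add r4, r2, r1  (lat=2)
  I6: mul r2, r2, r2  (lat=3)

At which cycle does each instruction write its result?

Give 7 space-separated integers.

Answer: 4 6 8 8 9 10 11

Derivation:
I0 add r1: issue@1 deps=(None,None) exec_start@1 write@4
I1 mul r1: issue@2 deps=(0,None) exec_start@4 write@6
I2 mul r2: issue@3 deps=(None,1) exec_start@6 write@8
I3 add r1: issue@4 deps=(None,1) exec_start@6 write@8
I4 mul r3: issue@5 deps=(2,None) exec_start@8 write@9
I5 add r4: issue@6 deps=(2,3) exec_start@8 write@10
I6 mul r2: issue@7 deps=(2,2) exec_start@8 write@11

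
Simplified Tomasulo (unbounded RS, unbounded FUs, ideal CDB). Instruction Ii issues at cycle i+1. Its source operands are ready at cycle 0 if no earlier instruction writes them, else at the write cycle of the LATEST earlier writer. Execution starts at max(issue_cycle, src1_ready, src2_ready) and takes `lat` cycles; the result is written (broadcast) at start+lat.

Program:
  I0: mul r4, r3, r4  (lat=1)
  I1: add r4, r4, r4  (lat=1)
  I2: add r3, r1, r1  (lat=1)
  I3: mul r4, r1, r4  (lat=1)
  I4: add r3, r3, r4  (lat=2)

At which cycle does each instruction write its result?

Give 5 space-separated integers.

Answer: 2 3 4 5 7

Derivation:
I0 mul r4: issue@1 deps=(None,None) exec_start@1 write@2
I1 add r4: issue@2 deps=(0,0) exec_start@2 write@3
I2 add r3: issue@3 deps=(None,None) exec_start@3 write@4
I3 mul r4: issue@4 deps=(None,1) exec_start@4 write@5
I4 add r3: issue@5 deps=(2,3) exec_start@5 write@7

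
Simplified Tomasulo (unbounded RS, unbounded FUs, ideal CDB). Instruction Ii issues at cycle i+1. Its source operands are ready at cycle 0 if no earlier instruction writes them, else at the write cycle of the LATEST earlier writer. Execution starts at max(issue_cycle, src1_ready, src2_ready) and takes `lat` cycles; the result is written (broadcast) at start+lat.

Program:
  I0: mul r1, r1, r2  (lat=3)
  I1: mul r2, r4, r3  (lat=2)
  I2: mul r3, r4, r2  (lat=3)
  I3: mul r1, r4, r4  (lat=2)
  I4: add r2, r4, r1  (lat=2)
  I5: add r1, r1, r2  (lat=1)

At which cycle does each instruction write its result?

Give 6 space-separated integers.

I0 mul r1: issue@1 deps=(None,None) exec_start@1 write@4
I1 mul r2: issue@2 deps=(None,None) exec_start@2 write@4
I2 mul r3: issue@3 deps=(None,1) exec_start@4 write@7
I3 mul r1: issue@4 deps=(None,None) exec_start@4 write@6
I4 add r2: issue@5 deps=(None,3) exec_start@6 write@8
I5 add r1: issue@6 deps=(3,4) exec_start@8 write@9

Answer: 4 4 7 6 8 9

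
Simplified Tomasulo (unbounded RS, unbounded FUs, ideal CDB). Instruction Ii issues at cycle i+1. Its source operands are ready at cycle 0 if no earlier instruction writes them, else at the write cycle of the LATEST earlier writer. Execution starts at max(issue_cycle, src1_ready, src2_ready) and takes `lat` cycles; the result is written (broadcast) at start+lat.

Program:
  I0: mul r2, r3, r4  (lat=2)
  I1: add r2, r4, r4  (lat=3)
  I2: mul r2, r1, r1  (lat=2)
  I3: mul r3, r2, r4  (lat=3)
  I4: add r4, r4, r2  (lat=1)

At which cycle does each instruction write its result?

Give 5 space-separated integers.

I0 mul r2: issue@1 deps=(None,None) exec_start@1 write@3
I1 add r2: issue@2 deps=(None,None) exec_start@2 write@5
I2 mul r2: issue@3 deps=(None,None) exec_start@3 write@5
I3 mul r3: issue@4 deps=(2,None) exec_start@5 write@8
I4 add r4: issue@5 deps=(None,2) exec_start@5 write@6

Answer: 3 5 5 8 6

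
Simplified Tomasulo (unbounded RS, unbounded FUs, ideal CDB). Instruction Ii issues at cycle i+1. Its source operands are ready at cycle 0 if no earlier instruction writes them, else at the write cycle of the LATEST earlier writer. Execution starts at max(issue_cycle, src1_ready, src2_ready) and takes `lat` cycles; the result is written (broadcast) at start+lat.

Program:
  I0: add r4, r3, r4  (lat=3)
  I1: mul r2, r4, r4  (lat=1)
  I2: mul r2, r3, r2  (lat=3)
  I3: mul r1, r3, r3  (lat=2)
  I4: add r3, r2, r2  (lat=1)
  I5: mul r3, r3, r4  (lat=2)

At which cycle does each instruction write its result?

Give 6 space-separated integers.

Answer: 4 5 8 6 9 11

Derivation:
I0 add r4: issue@1 deps=(None,None) exec_start@1 write@4
I1 mul r2: issue@2 deps=(0,0) exec_start@4 write@5
I2 mul r2: issue@3 deps=(None,1) exec_start@5 write@8
I3 mul r1: issue@4 deps=(None,None) exec_start@4 write@6
I4 add r3: issue@5 deps=(2,2) exec_start@8 write@9
I5 mul r3: issue@6 deps=(4,0) exec_start@9 write@11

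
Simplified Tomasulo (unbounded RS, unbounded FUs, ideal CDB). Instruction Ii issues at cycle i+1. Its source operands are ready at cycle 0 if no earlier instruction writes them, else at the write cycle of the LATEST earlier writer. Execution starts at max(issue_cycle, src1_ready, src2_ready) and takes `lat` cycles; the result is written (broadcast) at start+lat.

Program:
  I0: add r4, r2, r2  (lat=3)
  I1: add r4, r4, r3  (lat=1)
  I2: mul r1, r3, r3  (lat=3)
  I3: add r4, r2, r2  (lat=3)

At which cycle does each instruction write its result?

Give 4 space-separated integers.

Answer: 4 5 6 7

Derivation:
I0 add r4: issue@1 deps=(None,None) exec_start@1 write@4
I1 add r4: issue@2 deps=(0,None) exec_start@4 write@5
I2 mul r1: issue@3 deps=(None,None) exec_start@3 write@6
I3 add r4: issue@4 deps=(None,None) exec_start@4 write@7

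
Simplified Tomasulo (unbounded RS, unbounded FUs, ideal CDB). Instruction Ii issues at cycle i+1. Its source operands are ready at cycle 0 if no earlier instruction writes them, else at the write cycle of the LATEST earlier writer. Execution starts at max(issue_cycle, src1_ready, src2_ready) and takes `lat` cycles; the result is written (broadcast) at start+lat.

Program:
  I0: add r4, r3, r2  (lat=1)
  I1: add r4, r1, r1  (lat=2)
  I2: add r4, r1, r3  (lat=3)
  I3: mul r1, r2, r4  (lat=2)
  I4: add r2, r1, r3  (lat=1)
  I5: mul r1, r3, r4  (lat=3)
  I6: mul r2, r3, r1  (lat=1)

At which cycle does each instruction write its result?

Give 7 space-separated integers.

I0 add r4: issue@1 deps=(None,None) exec_start@1 write@2
I1 add r4: issue@2 deps=(None,None) exec_start@2 write@4
I2 add r4: issue@3 deps=(None,None) exec_start@3 write@6
I3 mul r1: issue@4 deps=(None,2) exec_start@6 write@8
I4 add r2: issue@5 deps=(3,None) exec_start@8 write@9
I5 mul r1: issue@6 deps=(None,2) exec_start@6 write@9
I6 mul r2: issue@7 deps=(None,5) exec_start@9 write@10

Answer: 2 4 6 8 9 9 10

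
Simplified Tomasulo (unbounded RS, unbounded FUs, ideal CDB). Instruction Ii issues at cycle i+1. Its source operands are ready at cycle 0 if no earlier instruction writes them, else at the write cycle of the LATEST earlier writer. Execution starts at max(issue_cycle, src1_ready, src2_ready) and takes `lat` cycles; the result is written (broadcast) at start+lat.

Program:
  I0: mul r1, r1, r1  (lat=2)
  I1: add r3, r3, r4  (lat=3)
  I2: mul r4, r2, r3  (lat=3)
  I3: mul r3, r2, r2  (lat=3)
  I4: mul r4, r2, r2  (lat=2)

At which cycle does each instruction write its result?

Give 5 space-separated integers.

Answer: 3 5 8 7 7

Derivation:
I0 mul r1: issue@1 deps=(None,None) exec_start@1 write@3
I1 add r3: issue@2 deps=(None,None) exec_start@2 write@5
I2 mul r4: issue@3 deps=(None,1) exec_start@5 write@8
I3 mul r3: issue@4 deps=(None,None) exec_start@4 write@7
I4 mul r4: issue@5 deps=(None,None) exec_start@5 write@7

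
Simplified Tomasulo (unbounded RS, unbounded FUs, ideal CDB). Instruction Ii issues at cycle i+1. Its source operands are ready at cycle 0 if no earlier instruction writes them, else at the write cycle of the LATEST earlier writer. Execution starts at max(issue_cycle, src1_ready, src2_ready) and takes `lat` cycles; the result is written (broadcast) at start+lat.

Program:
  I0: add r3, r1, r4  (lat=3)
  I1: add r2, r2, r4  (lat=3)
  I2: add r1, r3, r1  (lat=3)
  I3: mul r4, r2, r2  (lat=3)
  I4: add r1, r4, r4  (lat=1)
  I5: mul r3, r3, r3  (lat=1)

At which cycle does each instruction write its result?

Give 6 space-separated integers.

Answer: 4 5 7 8 9 7

Derivation:
I0 add r3: issue@1 deps=(None,None) exec_start@1 write@4
I1 add r2: issue@2 deps=(None,None) exec_start@2 write@5
I2 add r1: issue@3 deps=(0,None) exec_start@4 write@7
I3 mul r4: issue@4 deps=(1,1) exec_start@5 write@8
I4 add r1: issue@5 deps=(3,3) exec_start@8 write@9
I5 mul r3: issue@6 deps=(0,0) exec_start@6 write@7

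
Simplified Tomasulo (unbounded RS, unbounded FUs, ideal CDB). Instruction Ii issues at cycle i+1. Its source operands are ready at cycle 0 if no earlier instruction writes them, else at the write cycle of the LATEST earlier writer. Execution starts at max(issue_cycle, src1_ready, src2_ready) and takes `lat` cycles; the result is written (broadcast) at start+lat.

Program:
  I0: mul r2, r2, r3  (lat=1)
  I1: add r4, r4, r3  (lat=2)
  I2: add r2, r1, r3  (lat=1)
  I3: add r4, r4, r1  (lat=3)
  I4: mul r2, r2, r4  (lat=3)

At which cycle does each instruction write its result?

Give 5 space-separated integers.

I0 mul r2: issue@1 deps=(None,None) exec_start@1 write@2
I1 add r4: issue@2 deps=(None,None) exec_start@2 write@4
I2 add r2: issue@3 deps=(None,None) exec_start@3 write@4
I3 add r4: issue@4 deps=(1,None) exec_start@4 write@7
I4 mul r2: issue@5 deps=(2,3) exec_start@7 write@10

Answer: 2 4 4 7 10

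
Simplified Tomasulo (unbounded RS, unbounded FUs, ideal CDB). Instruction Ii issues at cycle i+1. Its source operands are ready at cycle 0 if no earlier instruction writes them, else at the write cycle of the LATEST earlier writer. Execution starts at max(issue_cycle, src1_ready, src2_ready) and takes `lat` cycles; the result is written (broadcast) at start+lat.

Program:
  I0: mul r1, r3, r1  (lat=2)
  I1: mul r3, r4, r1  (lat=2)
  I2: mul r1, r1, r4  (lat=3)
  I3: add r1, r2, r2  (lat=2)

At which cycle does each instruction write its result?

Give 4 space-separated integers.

Answer: 3 5 6 6

Derivation:
I0 mul r1: issue@1 deps=(None,None) exec_start@1 write@3
I1 mul r3: issue@2 deps=(None,0) exec_start@3 write@5
I2 mul r1: issue@3 deps=(0,None) exec_start@3 write@6
I3 add r1: issue@4 deps=(None,None) exec_start@4 write@6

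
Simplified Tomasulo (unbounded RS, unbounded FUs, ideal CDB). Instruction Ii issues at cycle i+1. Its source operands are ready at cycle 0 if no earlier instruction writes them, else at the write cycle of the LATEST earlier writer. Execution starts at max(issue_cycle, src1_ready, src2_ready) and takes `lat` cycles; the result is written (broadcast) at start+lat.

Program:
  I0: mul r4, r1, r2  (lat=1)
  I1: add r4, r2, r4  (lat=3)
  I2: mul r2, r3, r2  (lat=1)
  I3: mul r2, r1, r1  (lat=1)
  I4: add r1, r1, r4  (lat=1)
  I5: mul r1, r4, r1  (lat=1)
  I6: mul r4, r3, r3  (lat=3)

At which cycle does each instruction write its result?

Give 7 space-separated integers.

Answer: 2 5 4 5 6 7 10

Derivation:
I0 mul r4: issue@1 deps=(None,None) exec_start@1 write@2
I1 add r4: issue@2 deps=(None,0) exec_start@2 write@5
I2 mul r2: issue@3 deps=(None,None) exec_start@3 write@4
I3 mul r2: issue@4 deps=(None,None) exec_start@4 write@5
I4 add r1: issue@5 deps=(None,1) exec_start@5 write@6
I5 mul r1: issue@6 deps=(1,4) exec_start@6 write@7
I6 mul r4: issue@7 deps=(None,None) exec_start@7 write@10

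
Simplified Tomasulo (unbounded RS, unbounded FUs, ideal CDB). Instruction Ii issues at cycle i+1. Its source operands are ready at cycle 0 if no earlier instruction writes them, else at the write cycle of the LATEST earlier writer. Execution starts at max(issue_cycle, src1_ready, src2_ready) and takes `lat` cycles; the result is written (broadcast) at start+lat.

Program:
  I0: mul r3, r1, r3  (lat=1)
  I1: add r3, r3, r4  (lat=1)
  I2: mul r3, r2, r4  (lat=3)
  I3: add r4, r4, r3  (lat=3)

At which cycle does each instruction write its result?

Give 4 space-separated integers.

I0 mul r3: issue@1 deps=(None,None) exec_start@1 write@2
I1 add r3: issue@2 deps=(0,None) exec_start@2 write@3
I2 mul r3: issue@3 deps=(None,None) exec_start@3 write@6
I3 add r4: issue@4 deps=(None,2) exec_start@6 write@9

Answer: 2 3 6 9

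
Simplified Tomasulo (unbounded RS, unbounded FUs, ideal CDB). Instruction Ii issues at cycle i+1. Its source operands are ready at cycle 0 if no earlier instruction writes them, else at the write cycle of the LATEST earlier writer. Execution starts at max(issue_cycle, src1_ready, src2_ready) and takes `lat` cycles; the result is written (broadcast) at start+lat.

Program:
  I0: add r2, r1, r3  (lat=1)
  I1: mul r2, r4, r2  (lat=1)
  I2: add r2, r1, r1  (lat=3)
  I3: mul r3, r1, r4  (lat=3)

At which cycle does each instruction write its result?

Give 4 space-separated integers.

I0 add r2: issue@1 deps=(None,None) exec_start@1 write@2
I1 mul r2: issue@2 deps=(None,0) exec_start@2 write@3
I2 add r2: issue@3 deps=(None,None) exec_start@3 write@6
I3 mul r3: issue@4 deps=(None,None) exec_start@4 write@7

Answer: 2 3 6 7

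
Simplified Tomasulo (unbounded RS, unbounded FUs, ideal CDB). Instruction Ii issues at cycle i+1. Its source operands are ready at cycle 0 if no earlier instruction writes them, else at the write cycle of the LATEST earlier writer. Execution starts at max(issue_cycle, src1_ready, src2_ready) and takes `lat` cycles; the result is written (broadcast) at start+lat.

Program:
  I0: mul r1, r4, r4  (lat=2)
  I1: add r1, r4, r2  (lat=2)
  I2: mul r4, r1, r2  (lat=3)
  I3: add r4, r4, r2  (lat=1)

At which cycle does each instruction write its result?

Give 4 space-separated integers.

Answer: 3 4 7 8

Derivation:
I0 mul r1: issue@1 deps=(None,None) exec_start@1 write@3
I1 add r1: issue@2 deps=(None,None) exec_start@2 write@4
I2 mul r4: issue@3 deps=(1,None) exec_start@4 write@7
I3 add r4: issue@4 deps=(2,None) exec_start@7 write@8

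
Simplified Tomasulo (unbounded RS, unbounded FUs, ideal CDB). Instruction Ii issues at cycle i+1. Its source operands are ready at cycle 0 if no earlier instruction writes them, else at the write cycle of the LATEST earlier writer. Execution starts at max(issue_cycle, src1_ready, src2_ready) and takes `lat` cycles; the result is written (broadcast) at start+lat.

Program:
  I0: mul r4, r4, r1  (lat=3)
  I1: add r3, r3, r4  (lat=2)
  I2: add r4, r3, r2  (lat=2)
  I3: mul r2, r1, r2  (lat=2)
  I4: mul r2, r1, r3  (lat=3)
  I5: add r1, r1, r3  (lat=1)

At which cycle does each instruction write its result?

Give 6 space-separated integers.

Answer: 4 6 8 6 9 7

Derivation:
I0 mul r4: issue@1 deps=(None,None) exec_start@1 write@4
I1 add r3: issue@2 deps=(None,0) exec_start@4 write@6
I2 add r4: issue@3 deps=(1,None) exec_start@6 write@8
I3 mul r2: issue@4 deps=(None,None) exec_start@4 write@6
I4 mul r2: issue@5 deps=(None,1) exec_start@6 write@9
I5 add r1: issue@6 deps=(None,1) exec_start@6 write@7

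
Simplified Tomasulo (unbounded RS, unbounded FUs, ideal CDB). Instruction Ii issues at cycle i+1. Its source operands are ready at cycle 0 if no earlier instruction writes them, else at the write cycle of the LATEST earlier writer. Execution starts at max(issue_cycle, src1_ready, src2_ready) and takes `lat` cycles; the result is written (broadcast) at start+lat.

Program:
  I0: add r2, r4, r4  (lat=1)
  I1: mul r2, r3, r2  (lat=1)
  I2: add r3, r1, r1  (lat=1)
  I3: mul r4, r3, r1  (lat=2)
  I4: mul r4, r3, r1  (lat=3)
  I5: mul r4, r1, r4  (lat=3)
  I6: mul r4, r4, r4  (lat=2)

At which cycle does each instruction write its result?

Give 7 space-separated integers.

I0 add r2: issue@1 deps=(None,None) exec_start@1 write@2
I1 mul r2: issue@2 deps=(None,0) exec_start@2 write@3
I2 add r3: issue@3 deps=(None,None) exec_start@3 write@4
I3 mul r4: issue@4 deps=(2,None) exec_start@4 write@6
I4 mul r4: issue@5 deps=(2,None) exec_start@5 write@8
I5 mul r4: issue@6 deps=(None,4) exec_start@8 write@11
I6 mul r4: issue@7 deps=(5,5) exec_start@11 write@13

Answer: 2 3 4 6 8 11 13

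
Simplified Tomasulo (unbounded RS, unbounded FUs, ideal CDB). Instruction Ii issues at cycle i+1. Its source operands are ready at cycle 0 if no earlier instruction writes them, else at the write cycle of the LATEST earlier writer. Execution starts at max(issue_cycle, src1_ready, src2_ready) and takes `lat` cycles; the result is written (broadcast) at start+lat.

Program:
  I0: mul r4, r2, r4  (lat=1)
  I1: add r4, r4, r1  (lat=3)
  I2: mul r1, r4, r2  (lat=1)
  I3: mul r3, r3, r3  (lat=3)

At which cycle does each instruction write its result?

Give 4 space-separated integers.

I0 mul r4: issue@1 deps=(None,None) exec_start@1 write@2
I1 add r4: issue@2 deps=(0,None) exec_start@2 write@5
I2 mul r1: issue@3 deps=(1,None) exec_start@5 write@6
I3 mul r3: issue@4 deps=(None,None) exec_start@4 write@7

Answer: 2 5 6 7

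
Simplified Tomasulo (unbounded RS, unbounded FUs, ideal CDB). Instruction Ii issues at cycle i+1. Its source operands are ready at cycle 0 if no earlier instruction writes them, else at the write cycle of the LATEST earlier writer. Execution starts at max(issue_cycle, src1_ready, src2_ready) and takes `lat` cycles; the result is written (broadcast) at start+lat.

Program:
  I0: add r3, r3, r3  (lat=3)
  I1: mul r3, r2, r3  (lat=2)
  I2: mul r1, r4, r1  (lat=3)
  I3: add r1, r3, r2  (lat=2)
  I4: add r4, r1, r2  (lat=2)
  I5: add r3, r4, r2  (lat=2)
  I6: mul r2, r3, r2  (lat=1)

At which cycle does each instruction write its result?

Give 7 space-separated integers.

I0 add r3: issue@1 deps=(None,None) exec_start@1 write@4
I1 mul r3: issue@2 deps=(None,0) exec_start@4 write@6
I2 mul r1: issue@3 deps=(None,None) exec_start@3 write@6
I3 add r1: issue@4 deps=(1,None) exec_start@6 write@8
I4 add r4: issue@5 deps=(3,None) exec_start@8 write@10
I5 add r3: issue@6 deps=(4,None) exec_start@10 write@12
I6 mul r2: issue@7 deps=(5,None) exec_start@12 write@13

Answer: 4 6 6 8 10 12 13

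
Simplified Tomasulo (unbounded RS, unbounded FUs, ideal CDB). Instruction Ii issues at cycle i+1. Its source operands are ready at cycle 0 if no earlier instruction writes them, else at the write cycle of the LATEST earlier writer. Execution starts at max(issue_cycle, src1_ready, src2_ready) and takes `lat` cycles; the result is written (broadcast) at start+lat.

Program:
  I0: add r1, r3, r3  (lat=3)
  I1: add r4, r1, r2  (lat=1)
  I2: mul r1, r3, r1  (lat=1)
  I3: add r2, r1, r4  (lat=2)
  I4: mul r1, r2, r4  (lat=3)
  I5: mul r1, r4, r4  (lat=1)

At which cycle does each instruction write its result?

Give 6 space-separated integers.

Answer: 4 5 5 7 10 7

Derivation:
I0 add r1: issue@1 deps=(None,None) exec_start@1 write@4
I1 add r4: issue@2 deps=(0,None) exec_start@4 write@5
I2 mul r1: issue@3 deps=(None,0) exec_start@4 write@5
I3 add r2: issue@4 deps=(2,1) exec_start@5 write@7
I4 mul r1: issue@5 deps=(3,1) exec_start@7 write@10
I5 mul r1: issue@6 deps=(1,1) exec_start@6 write@7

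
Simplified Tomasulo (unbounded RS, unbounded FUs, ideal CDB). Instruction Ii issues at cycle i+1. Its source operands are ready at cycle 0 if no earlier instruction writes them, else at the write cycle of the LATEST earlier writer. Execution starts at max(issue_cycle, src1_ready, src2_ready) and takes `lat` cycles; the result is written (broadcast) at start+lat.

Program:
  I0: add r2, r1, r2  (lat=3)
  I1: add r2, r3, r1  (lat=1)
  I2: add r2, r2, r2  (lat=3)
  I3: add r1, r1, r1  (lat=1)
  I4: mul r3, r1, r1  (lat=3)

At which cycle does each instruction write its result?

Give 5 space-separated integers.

I0 add r2: issue@1 deps=(None,None) exec_start@1 write@4
I1 add r2: issue@2 deps=(None,None) exec_start@2 write@3
I2 add r2: issue@3 deps=(1,1) exec_start@3 write@6
I3 add r1: issue@4 deps=(None,None) exec_start@4 write@5
I4 mul r3: issue@5 deps=(3,3) exec_start@5 write@8

Answer: 4 3 6 5 8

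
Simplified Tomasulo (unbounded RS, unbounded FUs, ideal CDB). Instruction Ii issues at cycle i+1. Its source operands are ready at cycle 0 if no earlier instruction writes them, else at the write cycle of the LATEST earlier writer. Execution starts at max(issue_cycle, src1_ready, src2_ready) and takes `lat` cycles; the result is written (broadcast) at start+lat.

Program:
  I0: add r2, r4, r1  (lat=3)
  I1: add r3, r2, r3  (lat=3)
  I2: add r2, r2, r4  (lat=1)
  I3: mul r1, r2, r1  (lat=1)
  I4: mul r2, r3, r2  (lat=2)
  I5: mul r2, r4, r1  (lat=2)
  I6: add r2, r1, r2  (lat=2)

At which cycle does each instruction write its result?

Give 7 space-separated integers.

I0 add r2: issue@1 deps=(None,None) exec_start@1 write@4
I1 add r3: issue@2 deps=(0,None) exec_start@4 write@7
I2 add r2: issue@3 deps=(0,None) exec_start@4 write@5
I3 mul r1: issue@4 deps=(2,None) exec_start@5 write@6
I4 mul r2: issue@5 deps=(1,2) exec_start@7 write@9
I5 mul r2: issue@6 deps=(None,3) exec_start@6 write@8
I6 add r2: issue@7 deps=(3,5) exec_start@8 write@10

Answer: 4 7 5 6 9 8 10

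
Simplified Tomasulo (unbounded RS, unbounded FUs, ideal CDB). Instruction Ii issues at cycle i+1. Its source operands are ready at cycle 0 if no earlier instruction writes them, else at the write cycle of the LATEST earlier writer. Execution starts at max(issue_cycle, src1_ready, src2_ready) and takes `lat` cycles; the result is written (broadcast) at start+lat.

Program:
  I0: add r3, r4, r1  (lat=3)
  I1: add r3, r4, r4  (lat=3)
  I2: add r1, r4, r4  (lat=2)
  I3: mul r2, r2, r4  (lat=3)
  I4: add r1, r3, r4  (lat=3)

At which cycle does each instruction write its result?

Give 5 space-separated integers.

I0 add r3: issue@1 deps=(None,None) exec_start@1 write@4
I1 add r3: issue@2 deps=(None,None) exec_start@2 write@5
I2 add r1: issue@3 deps=(None,None) exec_start@3 write@5
I3 mul r2: issue@4 deps=(None,None) exec_start@4 write@7
I4 add r1: issue@5 deps=(1,None) exec_start@5 write@8

Answer: 4 5 5 7 8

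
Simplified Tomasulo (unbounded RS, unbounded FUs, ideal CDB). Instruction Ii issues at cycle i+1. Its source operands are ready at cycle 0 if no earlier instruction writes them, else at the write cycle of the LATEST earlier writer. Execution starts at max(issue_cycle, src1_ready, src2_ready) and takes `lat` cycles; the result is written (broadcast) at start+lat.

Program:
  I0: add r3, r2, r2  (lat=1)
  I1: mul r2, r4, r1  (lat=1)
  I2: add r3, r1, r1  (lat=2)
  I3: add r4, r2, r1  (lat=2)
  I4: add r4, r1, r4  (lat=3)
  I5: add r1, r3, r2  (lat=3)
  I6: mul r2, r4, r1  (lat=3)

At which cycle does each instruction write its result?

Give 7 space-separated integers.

I0 add r3: issue@1 deps=(None,None) exec_start@1 write@2
I1 mul r2: issue@2 deps=(None,None) exec_start@2 write@3
I2 add r3: issue@3 deps=(None,None) exec_start@3 write@5
I3 add r4: issue@4 deps=(1,None) exec_start@4 write@6
I4 add r4: issue@5 deps=(None,3) exec_start@6 write@9
I5 add r1: issue@6 deps=(2,1) exec_start@6 write@9
I6 mul r2: issue@7 deps=(4,5) exec_start@9 write@12

Answer: 2 3 5 6 9 9 12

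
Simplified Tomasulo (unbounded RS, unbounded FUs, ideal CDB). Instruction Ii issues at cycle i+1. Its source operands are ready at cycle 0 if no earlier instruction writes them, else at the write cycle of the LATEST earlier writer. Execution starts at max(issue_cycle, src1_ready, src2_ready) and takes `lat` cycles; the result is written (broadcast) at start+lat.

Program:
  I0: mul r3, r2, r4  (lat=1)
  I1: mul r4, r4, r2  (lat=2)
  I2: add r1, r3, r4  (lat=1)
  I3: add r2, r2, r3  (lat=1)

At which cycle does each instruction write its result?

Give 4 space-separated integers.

I0 mul r3: issue@1 deps=(None,None) exec_start@1 write@2
I1 mul r4: issue@2 deps=(None,None) exec_start@2 write@4
I2 add r1: issue@3 deps=(0,1) exec_start@4 write@5
I3 add r2: issue@4 deps=(None,0) exec_start@4 write@5

Answer: 2 4 5 5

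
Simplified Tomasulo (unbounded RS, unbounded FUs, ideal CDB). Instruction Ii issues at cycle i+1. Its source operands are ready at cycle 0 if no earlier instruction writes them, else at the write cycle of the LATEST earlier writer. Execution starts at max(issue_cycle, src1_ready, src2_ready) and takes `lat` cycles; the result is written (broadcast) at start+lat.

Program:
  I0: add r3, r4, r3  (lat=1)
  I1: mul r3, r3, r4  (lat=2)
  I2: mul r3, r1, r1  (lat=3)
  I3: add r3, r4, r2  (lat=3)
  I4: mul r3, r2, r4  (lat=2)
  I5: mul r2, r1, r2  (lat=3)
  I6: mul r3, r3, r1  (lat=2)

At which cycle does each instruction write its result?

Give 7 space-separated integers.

Answer: 2 4 6 7 7 9 9

Derivation:
I0 add r3: issue@1 deps=(None,None) exec_start@1 write@2
I1 mul r3: issue@2 deps=(0,None) exec_start@2 write@4
I2 mul r3: issue@3 deps=(None,None) exec_start@3 write@6
I3 add r3: issue@4 deps=(None,None) exec_start@4 write@7
I4 mul r3: issue@5 deps=(None,None) exec_start@5 write@7
I5 mul r2: issue@6 deps=(None,None) exec_start@6 write@9
I6 mul r3: issue@7 deps=(4,None) exec_start@7 write@9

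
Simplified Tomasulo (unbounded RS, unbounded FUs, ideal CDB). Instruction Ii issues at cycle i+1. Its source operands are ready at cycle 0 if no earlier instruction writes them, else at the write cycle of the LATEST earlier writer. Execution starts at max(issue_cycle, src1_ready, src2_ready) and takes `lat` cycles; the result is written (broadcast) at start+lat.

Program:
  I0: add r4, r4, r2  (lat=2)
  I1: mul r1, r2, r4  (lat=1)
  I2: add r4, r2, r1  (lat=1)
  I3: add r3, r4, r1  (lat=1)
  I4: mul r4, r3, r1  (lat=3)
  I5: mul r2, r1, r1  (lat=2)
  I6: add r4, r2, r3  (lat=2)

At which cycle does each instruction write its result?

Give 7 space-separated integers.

Answer: 3 4 5 6 9 8 10

Derivation:
I0 add r4: issue@1 deps=(None,None) exec_start@1 write@3
I1 mul r1: issue@2 deps=(None,0) exec_start@3 write@4
I2 add r4: issue@3 deps=(None,1) exec_start@4 write@5
I3 add r3: issue@4 deps=(2,1) exec_start@5 write@6
I4 mul r4: issue@5 deps=(3,1) exec_start@6 write@9
I5 mul r2: issue@6 deps=(1,1) exec_start@6 write@8
I6 add r4: issue@7 deps=(5,3) exec_start@8 write@10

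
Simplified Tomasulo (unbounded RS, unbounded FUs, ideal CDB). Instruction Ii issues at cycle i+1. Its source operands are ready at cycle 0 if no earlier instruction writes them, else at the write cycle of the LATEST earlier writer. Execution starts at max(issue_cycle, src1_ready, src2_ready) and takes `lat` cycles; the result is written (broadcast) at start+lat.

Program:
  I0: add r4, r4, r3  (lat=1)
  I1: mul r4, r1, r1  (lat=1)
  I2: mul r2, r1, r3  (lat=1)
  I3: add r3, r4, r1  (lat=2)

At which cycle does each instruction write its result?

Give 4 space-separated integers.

I0 add r4: issue@1 deps=(None,None) exec_start@1 write@2
I1 mul r4: issue@2 deps=(None,None) exec_start@2 write@3
I2 mul r2: issue@3 deps=(None,None) exec_start@3 write@4
I3 add r3: issue@4 deps=(1,None) exec_start@4 write@6

Answer: 2 3 4 6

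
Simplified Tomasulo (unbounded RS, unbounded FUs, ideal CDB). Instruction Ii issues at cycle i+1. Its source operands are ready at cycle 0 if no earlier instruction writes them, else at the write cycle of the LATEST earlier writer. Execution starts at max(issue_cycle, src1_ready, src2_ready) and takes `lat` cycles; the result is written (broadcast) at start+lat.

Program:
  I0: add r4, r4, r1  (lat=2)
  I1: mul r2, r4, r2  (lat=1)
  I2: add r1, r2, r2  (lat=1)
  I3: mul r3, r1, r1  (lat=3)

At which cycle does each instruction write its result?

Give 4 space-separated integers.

Answer: 3 4 5 8

Derivation:
I0 add r4: issue@1 deps=(None,None) exec_start@1 write@3
I1 mul r2: issue@2 deps=(0,None) exec_start@3 write@4
I2 add r1: issue@3 deps=(1,1) exec_start@4 write@5
I3 mul r3: issue@4 deps=(2,2) exec_start@5 write@8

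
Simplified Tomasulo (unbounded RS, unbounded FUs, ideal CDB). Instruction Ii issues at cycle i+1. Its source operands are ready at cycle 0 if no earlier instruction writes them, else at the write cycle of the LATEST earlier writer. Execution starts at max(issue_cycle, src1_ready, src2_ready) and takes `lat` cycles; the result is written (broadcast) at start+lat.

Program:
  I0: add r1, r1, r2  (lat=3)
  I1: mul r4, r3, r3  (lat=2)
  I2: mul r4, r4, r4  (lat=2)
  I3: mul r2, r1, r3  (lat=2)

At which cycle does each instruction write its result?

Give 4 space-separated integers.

I0 add r1: issue@1 deps=(None,None) exec_start@1 write@4
I1 mul r4: issue@2 deps=(None,None) exec_start@2 write@4
I2 mul r4: issue@3 deps=(1,1) exec_start@4 write@6
I3 mul r2: issue@4 deps=(0,None) exec_start@4 write@6

Answer: 4 4 6 6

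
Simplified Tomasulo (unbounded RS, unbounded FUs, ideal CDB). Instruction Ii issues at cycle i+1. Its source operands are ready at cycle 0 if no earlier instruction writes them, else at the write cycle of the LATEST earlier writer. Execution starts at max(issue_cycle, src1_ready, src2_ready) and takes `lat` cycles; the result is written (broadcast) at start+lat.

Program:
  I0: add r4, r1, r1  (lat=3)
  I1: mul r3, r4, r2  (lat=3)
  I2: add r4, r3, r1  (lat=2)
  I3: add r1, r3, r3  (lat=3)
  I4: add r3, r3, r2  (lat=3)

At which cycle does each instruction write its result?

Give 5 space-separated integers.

Answer: 4 7 9 10 10

Derivation:
I0 add r4: issue@1 deps=(None,None) exec_start@1 write@4
I1 mul r3: issue@2 deps=(0,None) exec_start@4 write@7
I2 add r4: issue@3 deps=(1,None) exec_start@7 write@9
I3 add r1: issue@4 deps=(1,1) exec_start@7 write@10
I4 add r3: issue@5 deps=(1,None) exec_start@7 write@10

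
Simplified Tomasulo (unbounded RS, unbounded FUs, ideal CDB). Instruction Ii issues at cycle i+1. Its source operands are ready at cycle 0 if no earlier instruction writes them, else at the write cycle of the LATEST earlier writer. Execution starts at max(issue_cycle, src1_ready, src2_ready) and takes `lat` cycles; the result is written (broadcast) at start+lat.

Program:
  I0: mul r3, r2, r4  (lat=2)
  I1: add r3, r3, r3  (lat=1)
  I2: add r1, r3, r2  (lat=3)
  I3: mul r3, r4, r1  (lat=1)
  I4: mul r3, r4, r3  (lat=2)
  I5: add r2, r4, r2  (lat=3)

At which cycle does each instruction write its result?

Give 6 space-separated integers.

Answer: 3 4 7 8 10 9

Derivation:
I0 mul r3: issue@1 deps=(None,None) exec_start@1 write@3
I1 add r3: issue@2 deps=(0,0) exec_start@3 write@4
I2 add r1: issue@3 deps=(1,None) exec_start@4 write@7
I3 mul r3: issue@4 deps=(None,2) exec_start@7 write@8
I4 mul r3: issue@5 deps=(None,3) exec_start@8 write@10
I5 add r2: issue@6 deps=(None,None) exec_start@6 write@9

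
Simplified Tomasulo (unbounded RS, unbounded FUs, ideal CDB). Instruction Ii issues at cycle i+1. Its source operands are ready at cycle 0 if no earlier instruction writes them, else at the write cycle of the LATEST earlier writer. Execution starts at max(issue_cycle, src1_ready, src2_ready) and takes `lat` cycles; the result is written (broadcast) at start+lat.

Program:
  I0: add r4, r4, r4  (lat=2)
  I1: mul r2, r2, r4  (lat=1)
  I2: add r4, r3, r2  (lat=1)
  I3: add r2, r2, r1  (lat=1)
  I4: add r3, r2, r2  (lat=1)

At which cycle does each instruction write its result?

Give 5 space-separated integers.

I0 add r4: issue@1 deps=(None,None) exec_start@1 write@3
I1 mul r2: issue@2 deps=(None,0) exec_start@3 write@4
I2 add r4: issue@3 deps=(None,1) exec_start@4 write@5
I3 add r2: issue@4 deps=(1,None) exec_start@4 write@5
I4 add r3: issue@5 deps=(3,3) exec_start@5 write@6

Answer: 3 4 5 5 6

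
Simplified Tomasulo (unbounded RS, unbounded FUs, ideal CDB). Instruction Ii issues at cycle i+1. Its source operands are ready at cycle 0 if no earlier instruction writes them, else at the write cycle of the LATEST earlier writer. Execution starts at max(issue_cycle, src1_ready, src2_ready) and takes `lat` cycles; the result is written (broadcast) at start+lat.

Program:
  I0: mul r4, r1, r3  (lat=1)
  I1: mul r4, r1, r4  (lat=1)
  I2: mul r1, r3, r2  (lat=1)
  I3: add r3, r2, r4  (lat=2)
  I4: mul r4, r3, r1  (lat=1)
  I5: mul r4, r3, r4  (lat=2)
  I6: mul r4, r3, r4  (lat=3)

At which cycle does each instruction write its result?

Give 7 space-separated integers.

I0 mul r4: issue@1 deps=(None,None) exec_start@1 write@2
I1 mul r4: issue@2 deps=(None,0) exec_start@2 write@3
I2 mul r1: issue@3 deps=(None,None) exec_start@3 write@4
I3 add r3: issue@4 deps=(None,1) exec_start@4 write@6
I4 mul r4: issue@5 deps=(3,2) exec_start@6 write@7
I5 mul r4: issue@6 deps=(3,4) exec_start@7 write@9
I6 mul r4: issue@7 deps=(3,5) exec_start@9 write@12

Answer: 2 3 4 6 7 9 12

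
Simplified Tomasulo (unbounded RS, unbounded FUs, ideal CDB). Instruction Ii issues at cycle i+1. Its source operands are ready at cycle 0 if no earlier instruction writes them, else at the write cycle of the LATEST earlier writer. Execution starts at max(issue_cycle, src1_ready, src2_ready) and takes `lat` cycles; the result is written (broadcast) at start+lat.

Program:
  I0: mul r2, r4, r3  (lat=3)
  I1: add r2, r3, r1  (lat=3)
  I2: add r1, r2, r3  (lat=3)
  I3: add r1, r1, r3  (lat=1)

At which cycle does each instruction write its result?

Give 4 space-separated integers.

I0 mul r2: issue@1 deps=(None,None) exec_start@1 write@4
I1 add r2: issue@2 deps=(None,None) exec_start@2 write@5
I2 add r1: issue@3 deps=(1,None) exec_start@5 write@8
I3 add r1: issue@4 deps=(2,None) exec_start@8 write@9

Answer: 4 5 8 9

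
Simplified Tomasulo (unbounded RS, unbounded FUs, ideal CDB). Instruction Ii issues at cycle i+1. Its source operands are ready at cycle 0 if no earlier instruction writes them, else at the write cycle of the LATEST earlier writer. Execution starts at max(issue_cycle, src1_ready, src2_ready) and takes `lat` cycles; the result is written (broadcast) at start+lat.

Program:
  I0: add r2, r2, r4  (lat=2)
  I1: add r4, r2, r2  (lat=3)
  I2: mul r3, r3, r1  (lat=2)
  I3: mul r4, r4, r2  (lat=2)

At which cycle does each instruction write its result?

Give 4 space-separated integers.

Answer: 3 6 5 8

Derivation:
I0 add r2: issue@1 deps=(None,None) exec_start@1 write@3
I1 add r4: issue@2 deps=(0,0) exec_start@3 write@6
I2 mul r3: issue@3 deps=(None,None) exec_start@3 write@5
I3 mul r4: issue@4 deps=(1,0) exec_start@6 write@8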